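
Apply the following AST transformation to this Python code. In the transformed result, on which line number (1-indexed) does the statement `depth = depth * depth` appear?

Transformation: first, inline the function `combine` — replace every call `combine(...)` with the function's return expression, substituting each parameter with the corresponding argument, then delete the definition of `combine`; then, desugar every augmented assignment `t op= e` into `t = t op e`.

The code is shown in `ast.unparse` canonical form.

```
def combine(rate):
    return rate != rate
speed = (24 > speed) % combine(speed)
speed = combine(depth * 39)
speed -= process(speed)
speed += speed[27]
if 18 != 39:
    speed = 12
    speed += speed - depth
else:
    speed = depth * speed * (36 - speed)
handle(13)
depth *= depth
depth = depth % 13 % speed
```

Transformed code:
speed = (24 > speed) % (speed != speed)
speed = depth * 39 != depth * 39
speed = speed - process(speed)
speed = speed + speed[27]
if 18 != 39:
    speed = 12
    speed = speed + (speed - depth)
else:
    speed = depth * speed * (36 - speed)
handle(13)
depth = depth * depth
depth = depth % 13 % speed

11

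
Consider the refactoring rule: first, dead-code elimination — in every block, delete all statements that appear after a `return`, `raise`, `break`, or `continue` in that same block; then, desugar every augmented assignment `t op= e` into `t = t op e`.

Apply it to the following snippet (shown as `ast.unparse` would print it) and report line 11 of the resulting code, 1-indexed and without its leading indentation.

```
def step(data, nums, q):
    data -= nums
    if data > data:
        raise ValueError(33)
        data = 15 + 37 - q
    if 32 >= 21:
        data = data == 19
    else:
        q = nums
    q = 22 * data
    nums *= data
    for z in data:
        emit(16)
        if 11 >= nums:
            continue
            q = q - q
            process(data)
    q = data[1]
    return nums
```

for z in data:

Transformed code:
def step(data, nums, q):
    data = data - nums
    if data > data:
        raise ValueError(33)
    if 32 >= 21:
        data = data == 19
    else:
        q = nums
    q = 22 * data
    nums = nums * data
    for z in data:
        emit(16)
        if 11 >= nums:
            continue
    q = data[1]
    return nums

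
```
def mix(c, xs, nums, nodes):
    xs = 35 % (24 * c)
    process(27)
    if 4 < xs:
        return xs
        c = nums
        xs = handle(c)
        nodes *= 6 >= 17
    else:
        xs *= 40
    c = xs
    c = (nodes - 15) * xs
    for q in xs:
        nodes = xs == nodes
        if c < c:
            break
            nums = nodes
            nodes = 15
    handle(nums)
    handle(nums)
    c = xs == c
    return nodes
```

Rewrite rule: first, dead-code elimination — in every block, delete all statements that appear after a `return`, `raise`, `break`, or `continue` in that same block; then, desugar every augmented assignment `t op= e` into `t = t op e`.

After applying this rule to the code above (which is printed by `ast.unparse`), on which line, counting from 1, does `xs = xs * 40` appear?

7

Transformed code:
def mix(c, xs, nums, nodes):
    xs = 35 % (24 * c)
    process(27)
    if 4 < xs:
        return xs
    else:
        xs = xs * 40
    c = xs
    c = (nodes - 15) * xs
    for q in xs:
        nodes = xs == nodes
        if c < c:
            break
    handle(nums)
    handle(nums)
    c = xs == c
    return nodes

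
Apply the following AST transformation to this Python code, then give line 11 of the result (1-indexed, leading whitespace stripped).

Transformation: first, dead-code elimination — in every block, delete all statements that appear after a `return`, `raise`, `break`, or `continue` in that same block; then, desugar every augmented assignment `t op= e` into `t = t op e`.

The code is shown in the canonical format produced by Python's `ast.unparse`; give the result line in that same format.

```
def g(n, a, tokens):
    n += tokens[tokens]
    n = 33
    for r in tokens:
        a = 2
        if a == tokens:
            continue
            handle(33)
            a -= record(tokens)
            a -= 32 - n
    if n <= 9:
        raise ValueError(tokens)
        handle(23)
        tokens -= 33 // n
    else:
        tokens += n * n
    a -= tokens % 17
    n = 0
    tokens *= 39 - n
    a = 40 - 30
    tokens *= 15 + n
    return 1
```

tokens = tokens + n * n

Transformed code:
def g(n, a, tokens):
    n = n + tokens[tokens]
    n = 33
    for r in tokens:
        a = 2
        if a == tokens:
            continue
    if n <= 9:
        raise ValueError(tokens)
    else:
        tokens = tokens + n * n
    a = a - tokens % 17
    n = 0
    tokens = tokens * (39 - n)
    a = 40 - 30
    tokens = tokens * (15 + n)
    return 1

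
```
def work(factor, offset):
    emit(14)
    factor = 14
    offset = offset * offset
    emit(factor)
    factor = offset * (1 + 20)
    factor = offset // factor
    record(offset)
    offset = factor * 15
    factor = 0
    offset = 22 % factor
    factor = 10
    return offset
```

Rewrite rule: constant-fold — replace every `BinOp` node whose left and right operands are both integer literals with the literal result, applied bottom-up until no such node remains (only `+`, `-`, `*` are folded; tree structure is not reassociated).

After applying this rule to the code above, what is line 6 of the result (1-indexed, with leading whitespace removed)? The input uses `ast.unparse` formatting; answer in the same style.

Transformed code:
def work(factor, offset):
    emit(14)
    factor = 14
    offset = offset * offset
    emit(factor)
    factor = offset * 21
    factor = offset // factor
    record(offset)
    offset = factor * 15
    factor = 0
    offset = 22 % factor
    factor = 10
    return offset

factor = offset * 21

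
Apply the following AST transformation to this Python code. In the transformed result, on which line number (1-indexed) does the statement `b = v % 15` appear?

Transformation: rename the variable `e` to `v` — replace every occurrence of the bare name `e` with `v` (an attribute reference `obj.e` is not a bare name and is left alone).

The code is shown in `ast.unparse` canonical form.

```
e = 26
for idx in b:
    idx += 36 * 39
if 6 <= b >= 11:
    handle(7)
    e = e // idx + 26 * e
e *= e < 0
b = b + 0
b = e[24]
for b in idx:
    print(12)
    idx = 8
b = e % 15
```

Transformed code:
v = 26
for idx in b:
    idx += 36 * 39
if 6 <= b >= 11:
    handle(7)
    v = v // idx + 26 * v
v *= v < 0
b = b + 0
b = v[24]
for b in idx:
    print(12)
    idx = 8
b = v % 15

13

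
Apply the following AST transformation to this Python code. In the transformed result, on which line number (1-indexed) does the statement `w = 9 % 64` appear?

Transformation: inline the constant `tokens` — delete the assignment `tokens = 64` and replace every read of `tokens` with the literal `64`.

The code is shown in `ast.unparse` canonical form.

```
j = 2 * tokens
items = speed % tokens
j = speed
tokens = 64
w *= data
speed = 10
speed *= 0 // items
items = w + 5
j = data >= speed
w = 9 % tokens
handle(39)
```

Transformed code:
j = 2 * 64
items = speed % 64
j = speed
w *= data
speed = 10
speed *= 0 // items
items = w + 5
j = data >= speed
w = 9 % 64
handle(39)

9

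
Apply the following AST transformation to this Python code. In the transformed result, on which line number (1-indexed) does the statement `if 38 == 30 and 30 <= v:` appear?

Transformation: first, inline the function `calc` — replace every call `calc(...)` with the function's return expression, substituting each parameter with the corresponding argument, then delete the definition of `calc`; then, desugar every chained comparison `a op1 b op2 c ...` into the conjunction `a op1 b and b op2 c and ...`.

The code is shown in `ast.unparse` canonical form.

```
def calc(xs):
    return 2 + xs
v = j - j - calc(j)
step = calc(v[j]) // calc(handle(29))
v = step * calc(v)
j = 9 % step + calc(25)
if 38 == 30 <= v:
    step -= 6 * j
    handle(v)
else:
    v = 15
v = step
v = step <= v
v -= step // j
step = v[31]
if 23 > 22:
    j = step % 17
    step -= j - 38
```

Transformed code:
v = j - j - (2 + j)
step = (2 + v[j]) // (2 + handle(29))
v = step * (2 + v)
j = 9 % step + (2 + 25)
if 38 == 30 and 30 <= v:
    step -= 6 * j
    handle(v)
else:
    v = 15
v = step
v = step <= v
v -= step // j
step = v[31]
if 23 > 22:
    j = step % 17
    step -= j - 38

5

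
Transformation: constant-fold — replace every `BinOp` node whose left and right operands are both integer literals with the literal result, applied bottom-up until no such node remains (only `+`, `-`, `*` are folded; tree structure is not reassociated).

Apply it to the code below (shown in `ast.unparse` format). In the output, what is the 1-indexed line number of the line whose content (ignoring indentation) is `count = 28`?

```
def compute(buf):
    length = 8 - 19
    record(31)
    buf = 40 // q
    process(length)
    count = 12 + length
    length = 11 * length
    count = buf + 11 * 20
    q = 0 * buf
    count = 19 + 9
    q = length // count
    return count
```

10

Transformed code:
def compute(buf):
    length = -11
    record(31)
    buf = 40 // q
    process(length)
    count = 12 + length
    length = 11 * length
    count = buf + 220
    q = 0 * buf
    count = 28
    q = length // count
    return count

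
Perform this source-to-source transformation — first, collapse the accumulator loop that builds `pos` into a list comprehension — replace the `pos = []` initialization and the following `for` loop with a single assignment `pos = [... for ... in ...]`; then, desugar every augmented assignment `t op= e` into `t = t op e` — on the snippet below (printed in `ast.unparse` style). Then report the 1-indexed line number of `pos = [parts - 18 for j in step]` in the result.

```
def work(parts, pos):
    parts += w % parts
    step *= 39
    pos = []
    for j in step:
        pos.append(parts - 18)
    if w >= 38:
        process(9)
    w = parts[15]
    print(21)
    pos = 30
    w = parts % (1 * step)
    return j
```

Transformed code:
def work(parts, pos):
    parts = parts + w % parts
    step = step * 39
    pos = [parts - 18 for j in step]
    if w >= 38:
        process(9)
    w = parts[15]
    print(21)
    pos = 30
    w = parts % (1 * step)
    return j

4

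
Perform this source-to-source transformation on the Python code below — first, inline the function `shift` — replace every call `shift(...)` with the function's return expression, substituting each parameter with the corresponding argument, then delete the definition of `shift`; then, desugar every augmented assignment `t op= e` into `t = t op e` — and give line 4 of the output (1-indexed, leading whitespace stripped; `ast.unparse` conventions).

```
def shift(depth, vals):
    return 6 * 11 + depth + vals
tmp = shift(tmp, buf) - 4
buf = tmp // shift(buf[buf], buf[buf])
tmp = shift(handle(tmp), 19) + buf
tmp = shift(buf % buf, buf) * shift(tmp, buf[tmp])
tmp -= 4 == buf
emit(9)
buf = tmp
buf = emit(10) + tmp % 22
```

tmp = (6 * 11 + buf % buf + buf) * (6 * 11 + tmp + buf[tmp])

Transformed code:
tmp = 6 * 11 + tmp + buf - 4
buf = tmp // (6 * 11 + buf[buf] + buf[buf])
tmp = 6 * 11 + handle(tmp) + 19 + buf
tmp = (6 * 11 + buf % buf + buf) * (6 * 11 + tmp + buf[tmp])
tmp = tmp - (4 == buf)
emit(9)
buf = tmp
buf = emit(10) + tmp % 22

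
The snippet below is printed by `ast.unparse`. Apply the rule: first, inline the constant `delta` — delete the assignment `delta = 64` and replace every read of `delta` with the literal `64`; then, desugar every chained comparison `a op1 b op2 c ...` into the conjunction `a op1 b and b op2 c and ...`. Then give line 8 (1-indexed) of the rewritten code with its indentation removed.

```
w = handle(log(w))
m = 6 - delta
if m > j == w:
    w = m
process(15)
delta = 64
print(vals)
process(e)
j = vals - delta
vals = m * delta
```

Transformed code:
w = handle(log(w))
m = 6 - 64
if m > j and j == w:
    w = m
process(15)
print(vals)
process(e)
j = vals - 64
vals = m * 64

j = vals - 64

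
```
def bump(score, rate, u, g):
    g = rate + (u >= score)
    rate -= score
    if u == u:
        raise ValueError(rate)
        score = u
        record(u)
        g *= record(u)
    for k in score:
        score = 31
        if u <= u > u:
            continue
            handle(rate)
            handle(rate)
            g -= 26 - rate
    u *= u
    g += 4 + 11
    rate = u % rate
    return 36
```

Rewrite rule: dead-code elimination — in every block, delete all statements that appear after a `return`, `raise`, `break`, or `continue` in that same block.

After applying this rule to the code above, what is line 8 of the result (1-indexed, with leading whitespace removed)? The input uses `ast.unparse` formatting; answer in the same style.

if u <= u > u:

Transformed code:
def bump(score, rate, u, g):
    g = rate + (u >= score)
    rate -= score
    if u == u:
        raise ValueError(rate)
    for k in score:
        score = 31
        if u <= u > u:
            continue
    u *= u
    g += 4 + 11
    rate = u % rate
    return 36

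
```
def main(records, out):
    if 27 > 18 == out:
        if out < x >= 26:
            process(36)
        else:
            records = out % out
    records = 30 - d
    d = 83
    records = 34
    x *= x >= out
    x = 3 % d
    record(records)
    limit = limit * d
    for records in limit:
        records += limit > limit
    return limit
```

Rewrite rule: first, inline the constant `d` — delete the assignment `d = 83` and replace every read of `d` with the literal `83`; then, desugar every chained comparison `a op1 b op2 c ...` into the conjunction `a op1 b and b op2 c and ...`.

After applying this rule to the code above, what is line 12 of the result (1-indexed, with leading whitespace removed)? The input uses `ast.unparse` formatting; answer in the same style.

limit = limit * 83

Transformed code:
def main(records, out):
    if 27 > 18 and 18 == out:
        if out < x and x >= 26:
            process(36)
        else:
            records = out % out
    records = 30 - 83
    records = 34
    x *= x >= out
    x = 3 % 83
    record(records)
    limit = limit * 83
    for records in limit:
        records += limit > limit
    return limit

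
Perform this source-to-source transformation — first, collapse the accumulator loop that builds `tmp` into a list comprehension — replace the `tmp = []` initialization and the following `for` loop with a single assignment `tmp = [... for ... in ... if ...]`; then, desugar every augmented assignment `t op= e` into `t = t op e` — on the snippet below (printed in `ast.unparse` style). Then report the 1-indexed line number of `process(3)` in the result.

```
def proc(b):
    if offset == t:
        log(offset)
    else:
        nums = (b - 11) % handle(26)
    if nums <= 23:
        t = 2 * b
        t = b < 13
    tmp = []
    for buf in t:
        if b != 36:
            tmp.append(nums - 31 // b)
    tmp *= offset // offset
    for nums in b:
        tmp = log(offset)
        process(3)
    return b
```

13

Transformed code:
def proc(b):
    if offset == t:
        log(offset)
    else:
        nums = (b - 11) % handle(26)
    if nums <= 23:
        t = 2 * b
        t = b < 13
    tmp = [nums - 31 // b for buf in t if b != 36]
    tmp = tmp * (offset // offset)
    for nums in b:
        tmp = log(offset)
        process(3)
    return b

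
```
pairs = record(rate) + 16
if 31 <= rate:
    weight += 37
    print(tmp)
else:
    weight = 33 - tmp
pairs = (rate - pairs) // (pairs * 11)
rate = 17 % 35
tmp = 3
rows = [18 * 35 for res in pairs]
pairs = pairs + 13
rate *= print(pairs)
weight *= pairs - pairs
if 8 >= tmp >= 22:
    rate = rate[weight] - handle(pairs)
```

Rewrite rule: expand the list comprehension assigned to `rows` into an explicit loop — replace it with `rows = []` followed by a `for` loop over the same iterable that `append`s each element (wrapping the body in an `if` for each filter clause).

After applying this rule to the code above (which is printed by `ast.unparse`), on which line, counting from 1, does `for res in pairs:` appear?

11

Transformed code:
pairs = record(rate) + 16
if 31 <= rate:
    weight += 37
    print(tmp)
else:
    weight = 33 - tmp
pairs = (rate - pairs) // (pairs * 11)
rate = 17 % 35
tmp = 3
rows = []
for res in pairs:
    rows.append(18 * 35)
pairs = pairs + 13
rate *= print(pairs)
weight *= pairs - pairs
if 8 >= tmp >= 22:
    rate = rate[weight] - handle(pairs)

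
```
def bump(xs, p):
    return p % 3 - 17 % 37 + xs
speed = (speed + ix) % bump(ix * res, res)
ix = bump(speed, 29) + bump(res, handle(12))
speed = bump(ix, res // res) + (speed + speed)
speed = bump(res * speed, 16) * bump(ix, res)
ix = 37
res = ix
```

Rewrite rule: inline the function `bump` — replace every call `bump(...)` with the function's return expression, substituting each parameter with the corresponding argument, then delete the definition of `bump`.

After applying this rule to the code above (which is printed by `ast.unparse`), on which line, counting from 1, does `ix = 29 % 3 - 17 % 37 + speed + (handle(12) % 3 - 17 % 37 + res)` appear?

2

Transformed code:
speed = (speed + ix) % (res % 3 - 17 % 37 + ix * res)
ix = 29 % 3 - 17 % 37 + speed + (handle(12) % 3 - 17 % 37 + res)
speed = res // res % 3 - 17 % 37 + ix + (speed + speed)
speed = (16 % 3 - 17 % 37 + res * speed) * (res % 3 - 17 % 37 + ix)
ix = 37
res = ix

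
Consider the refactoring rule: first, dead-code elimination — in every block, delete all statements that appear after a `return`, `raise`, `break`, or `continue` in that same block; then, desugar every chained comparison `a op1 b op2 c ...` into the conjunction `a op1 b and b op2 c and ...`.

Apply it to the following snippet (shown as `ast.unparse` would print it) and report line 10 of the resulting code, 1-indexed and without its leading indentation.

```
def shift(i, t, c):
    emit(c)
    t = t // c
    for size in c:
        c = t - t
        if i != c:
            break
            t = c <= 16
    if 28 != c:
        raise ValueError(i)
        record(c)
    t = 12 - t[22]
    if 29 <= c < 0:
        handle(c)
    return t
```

Transformed code:
def shift(i, t, c):
    emit(c)
    t = t // c
    for size in c:
        c = t - t
        if i != c:
            break
    if 28 != c:
        raise ValueError(i)
    t = 12 - t[22]
    if 29 <= c and c < 0:
        handle(c)
    return t

t = 12 - t[22]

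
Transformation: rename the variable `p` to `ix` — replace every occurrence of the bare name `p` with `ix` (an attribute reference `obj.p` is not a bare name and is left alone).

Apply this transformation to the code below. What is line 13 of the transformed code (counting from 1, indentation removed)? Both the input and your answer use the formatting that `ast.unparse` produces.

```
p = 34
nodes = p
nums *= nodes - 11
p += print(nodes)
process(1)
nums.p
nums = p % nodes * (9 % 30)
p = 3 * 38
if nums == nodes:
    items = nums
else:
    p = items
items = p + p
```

Transformed code:
ix = 34
nodes = ix
nums *= nodes - 11
ix += print(nodes)
process(1)
nums.p
nums = ix % nodes * (9 % 30)
ix = 3 * 38
if nums == nodes:
    items = nums
else:
    ix = items
items = ix + ix

items = ix + ix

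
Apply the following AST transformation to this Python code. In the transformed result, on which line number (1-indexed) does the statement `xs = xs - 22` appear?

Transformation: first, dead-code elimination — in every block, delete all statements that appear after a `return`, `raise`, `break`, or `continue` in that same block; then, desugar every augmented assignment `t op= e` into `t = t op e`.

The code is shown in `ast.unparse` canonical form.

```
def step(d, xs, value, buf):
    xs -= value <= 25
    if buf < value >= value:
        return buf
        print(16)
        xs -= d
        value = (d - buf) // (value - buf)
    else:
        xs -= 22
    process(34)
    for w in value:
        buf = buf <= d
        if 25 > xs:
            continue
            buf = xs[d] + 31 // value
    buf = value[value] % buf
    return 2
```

6

Transformed code:
def step(d, xs, value, buf):
    xs = xs - (value <= 25)
    if buf < value >= value:
        return buf
    else:
        xs = xs - 22
    process(34)
    for w in value:
        buf = buf <= d
        if 25 > xs:
            continue
    buf = value[value] % buf
    return 2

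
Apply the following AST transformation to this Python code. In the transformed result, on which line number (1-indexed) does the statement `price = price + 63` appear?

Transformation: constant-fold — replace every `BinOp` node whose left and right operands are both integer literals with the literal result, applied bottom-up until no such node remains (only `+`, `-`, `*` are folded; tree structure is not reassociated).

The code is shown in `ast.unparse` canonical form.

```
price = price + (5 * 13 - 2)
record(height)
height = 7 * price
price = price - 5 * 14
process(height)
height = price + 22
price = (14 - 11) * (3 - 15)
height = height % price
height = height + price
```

1

Transformed code:
price = price + 63
record(height)
height = 7 * price
price = price - 70
process(height)
height = price + 22
price = -36
height = height % price
height = height + price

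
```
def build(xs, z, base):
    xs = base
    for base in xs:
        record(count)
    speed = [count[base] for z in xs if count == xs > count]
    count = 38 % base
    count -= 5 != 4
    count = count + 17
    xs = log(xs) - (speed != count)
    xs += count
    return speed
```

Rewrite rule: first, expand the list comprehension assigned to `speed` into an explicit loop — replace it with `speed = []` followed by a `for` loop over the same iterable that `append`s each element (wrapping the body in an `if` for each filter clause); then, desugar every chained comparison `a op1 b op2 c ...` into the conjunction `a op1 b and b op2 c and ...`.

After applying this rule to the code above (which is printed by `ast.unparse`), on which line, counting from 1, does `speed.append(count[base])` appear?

Transformed code:
def build(xs, z, base):
    xs = base
    for base in xs:
        record(count)
    speed = []
    for z in xs:
        if count == xs and xs > count:
            speed.append(count[base])
    count = 38 % base
    count -= 5 != 4
    count = count + 17
    xs = log(xs) - (speed != count)
    xs += count
    return speed

8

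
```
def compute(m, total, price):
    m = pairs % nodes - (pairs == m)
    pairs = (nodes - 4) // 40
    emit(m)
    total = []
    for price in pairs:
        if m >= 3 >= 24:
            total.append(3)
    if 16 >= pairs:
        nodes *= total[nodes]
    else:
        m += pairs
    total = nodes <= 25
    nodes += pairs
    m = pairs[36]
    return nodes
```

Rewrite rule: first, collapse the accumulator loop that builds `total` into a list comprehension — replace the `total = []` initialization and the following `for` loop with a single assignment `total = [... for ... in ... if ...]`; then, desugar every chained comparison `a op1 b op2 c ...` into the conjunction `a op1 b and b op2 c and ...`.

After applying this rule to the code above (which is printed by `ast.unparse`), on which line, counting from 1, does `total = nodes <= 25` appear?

10

Transformed code:
def compute(m, total, price):
    m = pairs % nodes - (pairs == m)
    pairs = (nodes - 4) // 40
    emit(m)
    total = [3 for price in pairs if m >= 3 and 3 >= 24]
    if 16 >= pairs:
        nodes *= total[nodes]
    else:
        m += pairs
    total = nodes <= 25
    nodes += pairs
    m = pairs[36]
    return nodes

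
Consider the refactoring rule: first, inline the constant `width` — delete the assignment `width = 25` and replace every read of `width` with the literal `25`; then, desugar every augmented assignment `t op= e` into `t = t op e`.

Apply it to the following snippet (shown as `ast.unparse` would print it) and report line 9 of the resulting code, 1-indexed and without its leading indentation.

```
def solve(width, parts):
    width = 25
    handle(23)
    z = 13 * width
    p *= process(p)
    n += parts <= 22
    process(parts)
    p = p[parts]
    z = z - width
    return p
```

return p

Transformed code:
def solve(width, parts):
    handle(23)
    z = 13 * 25
    p = p * process(p)
    n = n + (parts <= 22)
    process(parts)
    p = p[parts]
    z = z - 25
    return p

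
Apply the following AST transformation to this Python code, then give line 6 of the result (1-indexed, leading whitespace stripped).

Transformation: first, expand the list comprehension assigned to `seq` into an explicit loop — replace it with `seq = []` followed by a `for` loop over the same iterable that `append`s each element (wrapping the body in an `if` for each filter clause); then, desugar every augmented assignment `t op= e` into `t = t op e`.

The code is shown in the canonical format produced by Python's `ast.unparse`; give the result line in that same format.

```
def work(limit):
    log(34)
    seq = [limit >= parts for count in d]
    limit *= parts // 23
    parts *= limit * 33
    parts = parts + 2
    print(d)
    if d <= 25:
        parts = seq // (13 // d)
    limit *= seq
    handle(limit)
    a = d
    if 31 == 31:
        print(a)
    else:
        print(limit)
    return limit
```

Transformed code:
def work(limit):
    log(34)
    seq = []
    for count in d:
        seq.append(limit >= parts)
    limit = limit * (parts // 23)
    parts = parts * (limit * 33)
    parts = parts + 2
    print(d)
    if d <= 25:
        parts = seq // (13 // d)
    limit = limit * seq
    handle(limit)
    a = d
    if 31 == 31:
        print(a)
    else:
        print(limit)
    return limit

limit = limit * (parts // 23)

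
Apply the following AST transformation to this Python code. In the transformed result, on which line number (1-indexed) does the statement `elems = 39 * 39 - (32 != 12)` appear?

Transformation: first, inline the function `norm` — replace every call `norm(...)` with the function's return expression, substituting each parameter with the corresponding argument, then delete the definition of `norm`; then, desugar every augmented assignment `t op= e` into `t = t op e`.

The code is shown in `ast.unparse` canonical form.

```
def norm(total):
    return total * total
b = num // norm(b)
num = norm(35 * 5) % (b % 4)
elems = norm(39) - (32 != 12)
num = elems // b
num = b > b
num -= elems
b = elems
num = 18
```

3

Transformed code:
b = num // (b * b)
num = 35 * 5 * (35 * 5) % (b % 4)
elems = 39 * 39 - (32 != 12)
num = elems // b
num = b > b
num = num - elems
b = elems
num = 18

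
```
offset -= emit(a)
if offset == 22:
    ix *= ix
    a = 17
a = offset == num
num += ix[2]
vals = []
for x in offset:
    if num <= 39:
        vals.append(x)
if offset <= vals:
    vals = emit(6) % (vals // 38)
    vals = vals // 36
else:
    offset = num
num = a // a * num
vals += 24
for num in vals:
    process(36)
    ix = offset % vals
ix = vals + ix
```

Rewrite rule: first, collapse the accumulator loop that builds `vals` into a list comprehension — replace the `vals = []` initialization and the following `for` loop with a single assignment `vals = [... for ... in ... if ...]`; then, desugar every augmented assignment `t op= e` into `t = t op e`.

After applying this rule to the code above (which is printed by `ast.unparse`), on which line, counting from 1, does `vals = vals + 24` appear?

14

Transformed code:
offset = offset - emit(a)
if offset == 22:
    ix = ix * ix
    a = 17
a = offset == num
num = num + ix[2]
vals = [x for x in offset if num <= 39]
if offset <= vals:
    vals = emit(6) % (vals // 38)
    vals = vals // 36
else:
    offset = num
num = a // a * num
vals = vals + 24
for num in vals:
    process(36)
    ix = offset % vals
ix = vals + ix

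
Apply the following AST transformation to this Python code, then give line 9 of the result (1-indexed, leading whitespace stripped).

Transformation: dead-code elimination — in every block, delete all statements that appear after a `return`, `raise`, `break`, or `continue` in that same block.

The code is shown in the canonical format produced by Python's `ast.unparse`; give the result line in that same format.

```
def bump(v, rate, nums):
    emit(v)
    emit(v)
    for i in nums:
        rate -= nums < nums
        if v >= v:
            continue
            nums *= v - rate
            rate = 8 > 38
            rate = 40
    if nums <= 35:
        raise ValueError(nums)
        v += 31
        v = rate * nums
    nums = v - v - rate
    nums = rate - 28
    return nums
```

raise ValueError(nums)

Transformed code:
def bump(v, rate, nums):
    emit(v)
    emit(v)
    for i in nums:
        rate -= nums < nums
        if v >= v:
            continue
    if nums <= 35:
        raise ValueError(nums)
    nums = v - v - rate
    nums = rate - 28
    return nums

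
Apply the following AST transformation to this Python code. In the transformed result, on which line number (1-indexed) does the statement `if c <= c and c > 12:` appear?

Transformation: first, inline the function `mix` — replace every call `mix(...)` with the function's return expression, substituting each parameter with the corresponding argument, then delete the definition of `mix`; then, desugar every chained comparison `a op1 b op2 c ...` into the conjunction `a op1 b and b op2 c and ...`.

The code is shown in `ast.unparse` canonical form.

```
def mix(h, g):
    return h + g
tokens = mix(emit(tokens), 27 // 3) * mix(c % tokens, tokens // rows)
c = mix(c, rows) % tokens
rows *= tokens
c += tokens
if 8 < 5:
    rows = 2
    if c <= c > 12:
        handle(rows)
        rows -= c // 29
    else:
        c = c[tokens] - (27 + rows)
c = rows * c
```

Transformed code:
tokens = (emit(tokens) + 27 // 3) * (c % tokens + tokens // rows)
c = (c + rows) % tokens
rows *= tokens
c += tokens
if 8 < 5:
    rows = 2
    if c <= c and c > 12:
        handle(rows)
        rows -= c // 29
    else:
        c = c[tokens] - (27 + rows)
c = rows * c

7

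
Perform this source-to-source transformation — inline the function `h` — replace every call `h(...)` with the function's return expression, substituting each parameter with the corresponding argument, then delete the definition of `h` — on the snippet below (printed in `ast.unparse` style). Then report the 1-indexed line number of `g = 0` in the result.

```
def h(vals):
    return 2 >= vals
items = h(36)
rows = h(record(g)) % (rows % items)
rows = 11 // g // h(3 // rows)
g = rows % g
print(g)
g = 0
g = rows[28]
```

6

Transformed code:
items = 2 >= 36
rows = (2 >= record(g)) % (rows % items)
rows = 11 // g // (2 >= 3 // rows)
g = rows % g
print(g)
g = 0
g = rows[28]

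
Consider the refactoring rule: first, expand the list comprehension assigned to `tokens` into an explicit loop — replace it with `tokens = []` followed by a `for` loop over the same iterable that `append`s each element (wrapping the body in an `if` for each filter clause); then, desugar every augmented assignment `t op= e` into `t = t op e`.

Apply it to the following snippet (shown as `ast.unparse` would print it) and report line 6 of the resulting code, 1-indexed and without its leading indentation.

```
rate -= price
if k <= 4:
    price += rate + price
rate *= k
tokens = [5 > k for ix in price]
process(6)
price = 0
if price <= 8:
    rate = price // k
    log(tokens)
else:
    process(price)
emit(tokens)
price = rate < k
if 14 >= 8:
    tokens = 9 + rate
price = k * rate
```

for ix in price:

Transformed code:
rate = rate - price
if k <= 4:
    price = price + (rate + price)
rate = rate * k
tokens = []
for ix in price:
    tokens.append(5 > k)
process(6)
price = 0
if price <= 8:
    rate = price // k
    log(tokens)
else:
    process(price)
emit(tokens)
price = rate < k
if 14 >= 8:
    tokens = 9 + rate
price = k * rate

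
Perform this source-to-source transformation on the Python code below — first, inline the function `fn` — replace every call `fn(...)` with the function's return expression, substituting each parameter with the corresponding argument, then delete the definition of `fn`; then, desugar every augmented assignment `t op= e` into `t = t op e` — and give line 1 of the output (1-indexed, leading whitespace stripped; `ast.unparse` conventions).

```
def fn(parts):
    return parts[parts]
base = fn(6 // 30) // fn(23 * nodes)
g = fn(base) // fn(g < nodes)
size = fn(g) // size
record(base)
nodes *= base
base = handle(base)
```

Transformed code:
base = (6 // 30)[6 // 30] // (23 * nodes)[23 * nodes]
g = base[base] // (g < nodes)[g < nodes]
size = g[g] // size
record(base)
nodes = nodes * base
base = handle(base)

base = (6 // 30)[6 // 30] // (23 * nodes)[23 * nodes]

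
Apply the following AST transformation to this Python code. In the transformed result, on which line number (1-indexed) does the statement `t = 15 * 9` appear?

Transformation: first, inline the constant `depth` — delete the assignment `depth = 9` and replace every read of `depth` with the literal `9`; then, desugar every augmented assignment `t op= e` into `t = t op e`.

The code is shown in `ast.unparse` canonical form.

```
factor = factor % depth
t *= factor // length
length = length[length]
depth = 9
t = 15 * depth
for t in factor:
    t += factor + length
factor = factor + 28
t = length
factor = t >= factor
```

Transformed code:
factor = factor % 9
t = t * (factor // length)
length = length[length]
t = 15 * 9
for t in factor:
    t = t + (factor + length)
factor = factor + 28
t = length
factor = t >= factor

4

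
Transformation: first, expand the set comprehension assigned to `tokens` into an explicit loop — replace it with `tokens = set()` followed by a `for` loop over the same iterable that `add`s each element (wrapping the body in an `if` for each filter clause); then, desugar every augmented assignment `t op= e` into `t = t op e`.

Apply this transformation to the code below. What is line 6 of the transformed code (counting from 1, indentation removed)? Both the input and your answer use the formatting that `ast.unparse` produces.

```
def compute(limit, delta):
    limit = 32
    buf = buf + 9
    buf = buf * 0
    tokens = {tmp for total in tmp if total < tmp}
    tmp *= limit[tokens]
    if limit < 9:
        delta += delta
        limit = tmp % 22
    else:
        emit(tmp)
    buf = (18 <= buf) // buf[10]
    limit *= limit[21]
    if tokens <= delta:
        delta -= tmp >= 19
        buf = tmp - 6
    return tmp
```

for total in tmp:

Transformed code:
def compute(limit, delta):
    limit = 32
    buf = buf + 9
    buf = buf * 0
    tokens = set()
    for total in tmp:
        if total < tmp:
            tokens.add(tmp)
    tmp = tmp * limit[tokens]
    if limit < 9:
        delta = delta + delta
        limit = tmp % 22
    else:
        emit(tmp)
    buf = (18 <= buf) // buf[10]
    limit = limit * limit[21]
    if tokens <= delta:
        delta = delta - (tmp >= 19)
        buf = tmp - 6
    return tmp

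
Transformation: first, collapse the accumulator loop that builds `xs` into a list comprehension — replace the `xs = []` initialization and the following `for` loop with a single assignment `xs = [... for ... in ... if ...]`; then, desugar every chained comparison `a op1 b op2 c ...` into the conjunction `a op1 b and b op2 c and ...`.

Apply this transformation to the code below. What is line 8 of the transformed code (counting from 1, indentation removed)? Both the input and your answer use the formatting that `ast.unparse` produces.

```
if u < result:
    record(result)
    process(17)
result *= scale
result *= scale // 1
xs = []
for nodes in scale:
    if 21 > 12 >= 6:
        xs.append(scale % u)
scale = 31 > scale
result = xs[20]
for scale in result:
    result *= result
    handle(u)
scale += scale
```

Transformed code:
if u < result:
    record(result)
    process(17)
result *= scale
result *= scale // 1
xs = [scale % u for nodes in scale if 21 > 12 and 12 >= 6]
scale = 31 > scale
result = xs[20]
for scale in result:
    result *= result
    handle(u)
scale += scale

result = xs[20]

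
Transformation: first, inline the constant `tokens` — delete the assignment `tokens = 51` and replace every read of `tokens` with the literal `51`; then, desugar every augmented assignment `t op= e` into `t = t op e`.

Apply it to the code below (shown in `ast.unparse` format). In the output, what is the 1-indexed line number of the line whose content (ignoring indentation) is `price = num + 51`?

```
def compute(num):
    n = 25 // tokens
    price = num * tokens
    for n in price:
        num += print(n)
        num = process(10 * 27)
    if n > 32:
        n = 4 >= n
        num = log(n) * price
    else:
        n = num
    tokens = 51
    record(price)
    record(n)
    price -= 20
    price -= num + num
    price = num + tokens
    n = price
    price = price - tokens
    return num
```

16

Transformed code:
def compute(num):
    n = 25 // 51
    price = num * 51
    for n in price:
        num = num + print(n)
        num = process(10 * 27)
    if n > 32:
        n = 4 >= n
        num = log(n) * price
    else:
        n = num
    record(price)
    record(n)
    price = price - 20
    price = price - (num + num)
    price = num + 51
    n = price
    price = price - 51
    return num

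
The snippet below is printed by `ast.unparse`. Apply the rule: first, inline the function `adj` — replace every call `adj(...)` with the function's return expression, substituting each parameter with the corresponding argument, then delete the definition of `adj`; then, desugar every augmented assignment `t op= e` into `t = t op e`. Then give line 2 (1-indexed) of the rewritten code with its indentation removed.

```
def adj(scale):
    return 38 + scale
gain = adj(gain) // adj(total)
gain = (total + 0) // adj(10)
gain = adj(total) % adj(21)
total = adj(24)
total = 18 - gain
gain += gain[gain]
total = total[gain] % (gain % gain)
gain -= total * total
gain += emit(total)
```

gain = (total + 0) // (38 + 10)

Transformed code:
gain = (38 + gain) // (38 + total)
gain = (total + 0) // (38 + 10)
gain = (38 + total) % (38 + 21)
total = 38 + 24
total = 18 - gain
gain = gain + gain[gain]
total = total[gain] % (gain % gain)
gain = gain - total * total
gain = gain + emit(total)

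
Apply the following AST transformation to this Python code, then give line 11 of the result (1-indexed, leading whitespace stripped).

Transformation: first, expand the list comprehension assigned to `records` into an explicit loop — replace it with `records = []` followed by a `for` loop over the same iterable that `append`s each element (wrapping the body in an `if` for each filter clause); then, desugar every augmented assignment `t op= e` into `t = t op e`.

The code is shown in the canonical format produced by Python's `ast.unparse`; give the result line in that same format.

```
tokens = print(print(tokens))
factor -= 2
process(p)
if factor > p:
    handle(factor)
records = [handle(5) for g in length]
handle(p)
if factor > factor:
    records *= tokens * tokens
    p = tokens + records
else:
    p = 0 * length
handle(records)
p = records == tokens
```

records = records * (tokens * tokens)

Transformed code:
tokens = print(print(tokens))
factor = factor - 2
process(p)
if factor > p:
    handle(factor)
records = []
for g in length:
    records.append(handle(5))
handle(p)
if factor > factor:
    records = records * (tokens * tokens)
    p = tokens + records
else:
    p = 0 * length
handle(records)
p = records == tokens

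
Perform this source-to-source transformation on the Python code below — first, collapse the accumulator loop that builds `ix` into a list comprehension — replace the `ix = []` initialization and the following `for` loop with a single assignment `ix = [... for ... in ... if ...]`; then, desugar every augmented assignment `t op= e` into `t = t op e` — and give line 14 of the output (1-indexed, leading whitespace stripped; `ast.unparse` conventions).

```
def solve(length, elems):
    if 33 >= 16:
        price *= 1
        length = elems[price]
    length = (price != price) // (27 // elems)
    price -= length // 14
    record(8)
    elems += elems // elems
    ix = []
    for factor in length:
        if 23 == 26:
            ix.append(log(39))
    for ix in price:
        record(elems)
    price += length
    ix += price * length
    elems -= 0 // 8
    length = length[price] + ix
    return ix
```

elems = elems - 0 // 8

Transformed code:
def solve(length, elems):
    if 33 >= 16:
        price = price * 1
        length = elems[price]
    length = (price != price) // (27 // elems)
    price = price - length // 14
    record(8)
    elems = elems + elems // elems
    ix = [log(39) for factor in length if 23 == 26]
    for ix in price:
        record(elems)
    price = price + length
    ix = ix + price * length
    elems = elems - 0 // 8
    length = length[price] + ix
    return ix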